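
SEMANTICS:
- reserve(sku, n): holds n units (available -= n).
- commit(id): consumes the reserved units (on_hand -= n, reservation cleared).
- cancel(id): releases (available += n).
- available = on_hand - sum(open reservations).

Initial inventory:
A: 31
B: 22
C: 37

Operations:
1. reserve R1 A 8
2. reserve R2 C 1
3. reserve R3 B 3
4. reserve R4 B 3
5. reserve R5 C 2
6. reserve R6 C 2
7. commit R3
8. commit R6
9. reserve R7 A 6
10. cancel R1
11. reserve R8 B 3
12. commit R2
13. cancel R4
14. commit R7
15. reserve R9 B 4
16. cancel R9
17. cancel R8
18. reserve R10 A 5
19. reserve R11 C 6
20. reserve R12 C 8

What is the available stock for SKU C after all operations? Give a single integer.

Answer: 18

Derivation:
Step 1: reserve R1 A 8 -> on_hand[A=31 B=22 C=37] avail[A=23 B=22 C=37] open={R1}
Step 2: reserve R2 C 1 -> on_hand[A=31 B=22 C=37] avail[A=23 B=22 C=36] open={R1,R2}
Step 3: reserve R3 B 3 -> on_hand[A=31 B=22 C=37] avail[A=23 B=19 C=36] open={R1,R2,R3}
Step 4: reserve R4 B 3 -> on_hand[A=31 B=22 C=37] avail[A=23 B=16 C=36] open={R1,R2,R3,R4}
Step 5: reserve R5 C 2 -> on_hand[A=31 B=22 C=37] avail[A=23 B=16 C=34] open={R1,R2,R3,R4,R5}
Step 6: reserve R6 C 2 -> on_hand[A=31 B=22 C=37] avail[A=23 B=16 C=32] open={R1,R2,R3,R4,R5,R6}
Step 7: commit R3 -> on_hand[A=31 B=19 C=37] avail[A=23 B=16 C=32] open={R1,R2,R4,R5,R6}
Step 8: commit R6 -> on_hand[A=31 B=19 C=35] avail[A=23 B=16 C=32] open={R1,R2,R4,R5}
Step 9: reserve R7 A 6 -> on_hand[A=31 B=19 C=35] avail[A=17 B=16 C=32] open={R1,R2,R4,R5,R7}
Step 10: cancel R1 -> on_hand[A=31 B=19 C=35] avail[A=25 B=16 C=32] open={R2,R4,R5,R7}
Step 11: reserve R8 B 3 -> on_hand[A=31 B=19 C=35] avail[A=25 B=13 C=32] open={R2,R4,R5,R7,R8}
Step 12: commit R2 -> on_hand[A=31 B=19 C=34] avail[A=25 B=13 C=32] open={R4,R5,R7,R8}
Step 13: cancel R4 -> on_hand[A=31 B=19 C=34] avail[A=25 B=16 C=32] open={R5,R7,R8}
Step 14: commit R7 -> on_hand[A=25 B=19 C=34] avail[A=25 B=16 C=32] open={R5,R8}
Step 15: reserve R9 B 4 -> on_hand[A=25 B=19 C=34] avail[A=25 B=12 C=32] open={R5,R8,R9}
Step 16: cancel R9 -> on_hand[A=25 B=19 C=34] avail[A=25 B=16 C=32] open={R5,R8}
Step 17: cancel R8 -> on_hand[A=25 B=19 C=34] avail[A=25 B=19 C=32] open={R5}
Step 18: reserve R10 A 5 -> on_hand[A=25 B=19 C=34] avail[A=20 B=19 C=32] open={R10,R5}
Step 19: reserve R11 C 6 -> on_hand[A=25 B=19 C=34] avail[A=20 B=19 C=26] open={R10,R11,R5}
Step 20: reserve R12 C 8 -> on_hand[A=25 B=19 C=34] avail[A=20 B=19 C=18] open={R10,R11,R12,R5}
Final available[C] = 18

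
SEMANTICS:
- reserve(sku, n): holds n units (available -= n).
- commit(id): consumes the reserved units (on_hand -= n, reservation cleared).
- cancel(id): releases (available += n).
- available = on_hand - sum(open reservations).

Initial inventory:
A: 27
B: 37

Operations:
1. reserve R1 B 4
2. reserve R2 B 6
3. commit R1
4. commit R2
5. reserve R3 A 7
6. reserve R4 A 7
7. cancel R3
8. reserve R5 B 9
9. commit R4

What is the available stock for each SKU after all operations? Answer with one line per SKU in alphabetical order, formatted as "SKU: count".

Answer: A: 20
B: 18

Derivation:
Step 1: reserve R1 B 4 -> on_hand[A=27 B=37] avail[A=27 B=33] open={R1}
Step 2: reserve R2 B 6 -> on_hand[A=27 B=37] avail[A=27 B=27] open={R1,R2}
Step 3: commit R1 -> on_hand[A=27 B=33] avail[A=27 B=27] open={R2}
Step 4: commit R2 -> on_hand[A=27 B=27] avail[A=27 B=27] open={}
Step 5: reserve R3 A 7 -> on_hand[A=27 B=27] avail[A=20 B=27] open={R3}
Step 6: reserve R4 A 7 -> on_hand[A=27 B=27] avail[A=13 B=27] open={R3,R4}
Step 7: cancel R3 -> on_hand[A=27 B=27] avail[A=20 B=27] open={R4}
Step 8: reserve R5 B 9 -> on_hand[A=27 B=27] avail[A=20 B=18] open={R4,R5}
Step 9: commit R4 -> on_hand[A=20 B=27] avail[A=20 B=18] open={R5}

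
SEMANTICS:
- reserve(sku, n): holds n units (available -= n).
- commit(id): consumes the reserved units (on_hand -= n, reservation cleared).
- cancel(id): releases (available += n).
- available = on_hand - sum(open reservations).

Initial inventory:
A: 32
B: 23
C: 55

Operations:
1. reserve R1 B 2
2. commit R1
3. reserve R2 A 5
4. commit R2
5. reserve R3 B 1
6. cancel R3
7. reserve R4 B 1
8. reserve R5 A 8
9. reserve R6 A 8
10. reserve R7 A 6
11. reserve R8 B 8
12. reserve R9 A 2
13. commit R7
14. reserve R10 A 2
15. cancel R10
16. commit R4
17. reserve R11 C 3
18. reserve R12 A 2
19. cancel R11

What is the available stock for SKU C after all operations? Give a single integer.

Answer: 55

Derivation:
Step 1: reserve R1 B 2 -> on_hand[A=32 B=23 C=55] avail[A=32 B=21 C=55] open={R1}
Step 2: commit R1 -> on_hand[A=32 B=21 C=55] avail[A=32 B=21 C=55] open={}
Step 3: reserve R2 A 5 -> on_hand[A=32 B=21 C=55] avail[A=27 B=21 C=55] open={R2}
Step 4: commit R2 -> on_hand[A=27 B=21 C=55] avail[A=27 B=21 C=55] open={}
Step 5: reserve R3 B 1 -> on_hand[A=27 B=21 C=55] avail[A=27 B=20 C=55] open={R3}
Step 6: cancel R3 -> on_hand[A=27 B=21 C=55] avail[A=27 B=21 C=55] open={}
Step 7: reserve R4 B 1 -> on_hand[A=27 B=21 C=55] avail[A=27 B=20 C=55] open={R4}
Step 8: reserve R5 A 8 -> on_hand[A=27 B=21 C=55] avail[A=19 B=20 C=55] open={R4,R5}
Step 9: reserve R6 A 8 -> on_hand[A=27 B=21 C=55] avail[A=11 B=20 C=55] open={R4,R5,R6}
Step 10: reserve R7 A 6 -> on_hand[A=27 B=21 C=55] avail[A=5 B=20 C=55] open={R4,R5,R6,R7}
Step 11: reserve R8 B 8 -> on_hand[A=27 B=21 C=55] avail[A=5 B=12 C=55] open={R4,R5,R6,R7,R8}
Step 12: reserve R9 A 2 -> on_hand[A=27 B=21 C=55] avail[A=3 B=12 C=55] open={R4,R5,R6,R7,R8,R9}
Step 13: commit R7 -> on_hand[A=21 B=21 C=55] avail[A=3 B=12 C=55] open={R4,R5,R6,R8,R9}
Step 14: reserve R10 A 2 -> on_hand[A=21 B=21 C=55] avail[A=1 B=12 C=55] open={R10,R4,R5,R6,R8,R9}
Step 15: cancel R10 -> on_hand[A=21 B=21 C=55] avail[A=3 B=12 C=55] open={R4,R5,R6,R8,R9}
Step 16: commit R4 -> on_hand[A=21 B=20 C=55] avail[A=3 B=12 C=55] open={R5,R6,R8,R9}
Step 17: reserve R11 C 3 -> on_hand[A=21 B=20 C=55] avail[A=3 B=12 C=52] open={R11,R5,R6,R8,R9}
Step 18: reserve R12 A 2 -> on_hand[A=21 B=20 C=55] avail[A=1 B=12 C=52] open={R11,R12,R5,R6,R8,R9}
Step 19: cancel R11 -> on_hand[A=21 B=20 C=55] avail[A=1 B=12 C=55] open={R12,R5,R6,R8,R9}
Final available[C] = 55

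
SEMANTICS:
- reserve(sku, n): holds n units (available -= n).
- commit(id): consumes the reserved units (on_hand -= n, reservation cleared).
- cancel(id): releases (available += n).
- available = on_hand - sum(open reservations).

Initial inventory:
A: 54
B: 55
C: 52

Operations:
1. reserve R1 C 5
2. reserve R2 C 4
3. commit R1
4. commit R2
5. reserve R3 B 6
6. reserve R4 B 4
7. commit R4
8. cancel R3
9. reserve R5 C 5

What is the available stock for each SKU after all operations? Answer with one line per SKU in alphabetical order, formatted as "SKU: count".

Answer: A: 54
B: 51
C: 38

Derivation:
Step 1: reserve R1 C 5 -> on_hand[A=54 B=55 C=52] avail[A=54 B=55 C=47] open={R1}
Step 2: reserve R2 C 4 -> on_hand[A=54 B=55 C=52] avail[A=54 B=55 C=43] open={R1,R2}
Step 3: commit R1 -> on_hand[A=54 B=55 C=47] avail[A=54 B=55 C=43] open={R2}
Step 4: commit R2 -> on_hand[A=54 B=55 C=43] avail[A=54 B=55 C=43] open={}
Step 5: reserve R3 B 6 -> on_hand[A=54 B=55 C=43] avail[A=54 B=49 C=43] open={R3}
Step 6: reserve R4 B 4 -> on_hand[A=54 B=55 C=43] avail[A=54 B=45 C=43] open={R3,R4}
Step 7: commit R4 -> on_hand[A=54 B=51 C=43] avail[A=54 B=45 C=43] open={R3}
Step 8: cancel R3 -> on_hand[A=54 B=51 C=43] avail[A=54 B=51 C=43] open={}
Step 9: reserve R5 C 5 -> on_hand[A=54 B=51 C=43] avail[A=54 B=51 C=38] open={R5}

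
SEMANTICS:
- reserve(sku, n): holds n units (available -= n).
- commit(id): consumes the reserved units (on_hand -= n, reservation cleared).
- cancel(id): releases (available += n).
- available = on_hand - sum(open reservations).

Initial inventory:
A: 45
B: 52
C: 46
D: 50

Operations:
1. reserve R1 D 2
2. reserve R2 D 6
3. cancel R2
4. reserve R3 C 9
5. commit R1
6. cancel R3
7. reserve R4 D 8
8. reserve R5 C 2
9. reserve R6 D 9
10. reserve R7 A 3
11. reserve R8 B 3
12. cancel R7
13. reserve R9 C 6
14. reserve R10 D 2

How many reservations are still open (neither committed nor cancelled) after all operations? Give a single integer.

Step 1: reserve R1 D 2 -> on_hand[A=45 B=52 C=46 D=50] avail[A=45 B=52 C=46 D=48] open={R1}
Step 2: reserve R2 D 6 -> on_hand[A=45 B=52 C=46 D=50] avail[A=45 B=52 C=46 D=42] open={R1,R2}
Step 3: cancel R2 -> on_hand[A=45 B=52 C=46 D=50] avail[A=45 B=52 C=46 D=48] open={R1}
Step 4: reserve R3 C 9 -> on_hand[A=45 B=52 C=46 D=50] avail[A=45 B=52 C=37 D=48] open={R1,R3}
Step 5: commit R1 -> on_hand[A=45 B=52 C=46 D=48] avail[A=45 B=52 C=37 D=48] open={R3}
Step 6: cancel R3 -> on_hand[A=45 B=52 C=46 D=48] avail[A=45 B=52 C=46 D=48] open={}
Step 7: reserve R4 D 8 -> on_hand[A=45 B=52 C=46 D=48] avail[A=45 B=52 C=46 D=40] open={R4}
Step 8: reserve R5 C 2 -> on_hand[A=45 B=52 C=46 D=48] avail[A=45 B=52 C=44 D=40] open={R4,R5}
Step 9: reserve R6 D 9 -> on_hand[A=45 B=52 C=46 D=48] avail[A=45 B=52 C=44 D=31] open={R4,R5,R6}
Step 10: reserve R7 A 3 -> on_hand[A=45 B=52 C=46 D=48] avail[A=42 B=52 C=44 D=31] open={R4,R5,R6,R7}
Step 11: reserve R8 B 3 -> on_hand[A=45 B=52 C=46 D=48] avail[A=42 B=49 C=44 D=31] open={R4,R5,R6,R7,R8}
Step 12: cancel R7 -> on_hand[A=45 B=52 C=46 D=48] avail[A=45 B=49 C=44 D=31] open={R4,R5,R6,R8}
Step 13: reserve R9 C 6 -> on_hand[A=45 B=52 C=46 D=48] avail[A=45 B=49 C=38 D=31] open={R4,R5,R6,R8,R9}
Step 14: reserve R10 D 2 -> on_hand[A=45 B=52 C=46 D=48] avail[A=45 B=49 C=38 D=29] open={R10,R4,R5,R6,R8,R9}
Open reservations: ['R10', 'R4', 'R5', 'R6', 'R8', 'R9'] -> 6

Answer: 6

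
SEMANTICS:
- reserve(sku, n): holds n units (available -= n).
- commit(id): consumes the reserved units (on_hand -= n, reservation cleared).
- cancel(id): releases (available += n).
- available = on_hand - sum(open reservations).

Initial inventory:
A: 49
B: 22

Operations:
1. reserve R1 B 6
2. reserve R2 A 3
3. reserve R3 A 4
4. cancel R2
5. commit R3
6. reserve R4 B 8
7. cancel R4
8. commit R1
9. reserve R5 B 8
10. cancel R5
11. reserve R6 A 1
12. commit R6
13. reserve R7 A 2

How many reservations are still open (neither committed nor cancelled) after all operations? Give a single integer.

Step 1: reserve R1 B 6 -> on_hand[A=49 B=22] avail[A=49 B=16] open={R1}
Step 2: reserve R2 A 3 -> on_hand[A=49 B=22] avail[A=46 B=16] open={R1,R2}
Step 3: reserve R3 A 4 -> on_hand[A=49 B=22] avail[A=42 B=16] open={R1,R2,R3}
Step 4: cancel R2 -> on_hand[A=49 B=22] avail[A=45 B=16] open={R1,R3}
Step 5: commit R3 -> on_hand[A=45 B=22] avail[A=45 B=16] open={R1}
Step 6: reserve R4 B 8 -> on_hand[A=45 B=22] avail[A=45 B=8] open={R1,R4}
Step 7: cancel R4 -> on_hand[A=45 B=22] avail[A=45 B=16] open={R1}
Step 8: commit R1 -> on_hand[A=45 B=16] avail[A=45 B=16] open={}
Step 9: reserve R5 B 8 -> on_hand[A=45 B=16] avail[A=45 B=8] open={R5}
Step 10: cancel R5 -> on_hand[A=45 B=16] avail[A=45 B=16] open={}
Step 11: reserve R6 A 1 -> on_hand[A=45 B=16] avail[A=44 B=16] open={R6}
Step 12: commit R6 -> on_hand[A=44 B=16] avail[A=44 B=16] open={}
Step 13: reserve R7 A 2 -> on_hand[A=44 B=16] avail[A=42 B=16] open={R7}
Open reservations: ['R7'] -> 1

Answer: 1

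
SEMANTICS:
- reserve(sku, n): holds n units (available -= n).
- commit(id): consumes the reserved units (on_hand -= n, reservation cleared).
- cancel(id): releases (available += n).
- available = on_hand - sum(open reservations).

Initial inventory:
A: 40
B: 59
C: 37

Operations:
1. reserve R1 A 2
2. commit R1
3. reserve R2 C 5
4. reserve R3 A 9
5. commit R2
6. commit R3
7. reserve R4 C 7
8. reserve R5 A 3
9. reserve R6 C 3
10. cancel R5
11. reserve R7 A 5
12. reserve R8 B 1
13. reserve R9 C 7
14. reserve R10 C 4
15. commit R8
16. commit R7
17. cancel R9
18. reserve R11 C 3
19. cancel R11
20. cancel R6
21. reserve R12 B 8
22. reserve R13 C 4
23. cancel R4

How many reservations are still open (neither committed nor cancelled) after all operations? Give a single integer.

Answer: 3

Derivation:
Step 1: reserve R1 A 2 -> on_hand[A=40 B=59 C=37] avail[A=38 B=59 C=37] open={R1}
Step 2: commit R1 -> on_hand[A=38 B=59 C=37] avail[A=38 B=59 C=37] open={}
Step 3: reserve R2 C 5 -> on_hand[A=38 B=59 C=37] avail[A=38 B=59 C=32] open={R2}
Step 4: reserve R3 A 9 -> on_hand[A=38 B=59 C=37] avail[A=29 B=59 C=32] open={R2,R3}
Step 5: commit R2 -> on_hand[A=38 B=59 C=32] avail[A=29 B=59 C=32] open={R3}
Step 6: commit R3 -> on_hand[A=29 B=59 C=32] avail[A=29 B=59 C=32] open={}
Step 7: reserve R4 C 7 -> on_hand[A=29 B=59 C=32] avail[A=29 B=59 C=25] open={R4}
Step 8: reserve R5 A 3 -> on_hand[A=29 B=59 C=32] avail[A=26 B=59 C=25] open={R4,R5}
Step 9: reserve R6 C 3 -> on_hand[A=29 B=59 C=32] avail[A=26 B=59 C=22] open={R4,R5,R6}
Step 10: cancel R5 -> on_hand[A=29 B=59 C=32] avail[A=29 B=59 C=22] open={R4,R6}
Step 11: reserve R7 A 5 -> on_hand[A=29 B=59 C=32] avail[A=24 B=59 C=22] open={R4,R6,R7}
Step 12: reserve R8 B 1 -> on_hand[A=29 B=59 C=32] avail[A=24 B=58 C=22] open={R4,R6,R7,R8}
Step 13: reserve R9 C 7 -> on_hand[A=29 B=59 C=32] avail[A=24 B=58 C=15] open={R4,R6,R7,R8,R9}
Step 14: reserve R10 C 4 -> on_hand[A=29 B=59 C=32] avail[A=24 B=58 C=11] open={R10,R4,R6,R7,R8,R9}
Step 15: commit R8 -> on_hand[A=29 B=58 C=32] avail[A=24 B=58 C=11] open={R10,R4,R6,R7,R9}
Step 16: commit R7 -> on_hand[A=24 B=58 C=32] avail[A=24 B=58 C=11] open={R10,R4,R6,R9}
Step 17: cancel R9 -> on_hand[A=24 B=58 C=32] avail[A=24 B=58 C=18] open={R10,R4,R6}
Step 18: reserve R11 C 3 -> on_hand[A=24 B=58 C=32] avail[A=24 B=58 C=15] open={R10,R11,R4,R6}
Step 19: cancel R11 -> on_hand[A=24 B=58 C=32] avail[A=24 B=58 C=18] open={R10,R4,R6}
Step 20: cancel R6 -> on_hand[A=24 B=58 C=32] avail[A=24 B=58 C=21] open={R10,R4}
Step 21: reserve R12 B 8 -> on_hand[A=24 B=58 C=32] avail[A=24 B=50 C=21] open={R10,R12,R4}
Step 22: reserve R13 C 4 -> on_hand[A=24 B=58 C=32] avail[A=24 B=50 C=17] open={R10,R12,R13,R4}
Step 23: cancel R4 -> on_hand[A=24 B=58 C=32] avail[A=24 B=50 C=24] open={R10,R12,R13}
Open reservations: ['R10', 'R12', 'R13'] -> 3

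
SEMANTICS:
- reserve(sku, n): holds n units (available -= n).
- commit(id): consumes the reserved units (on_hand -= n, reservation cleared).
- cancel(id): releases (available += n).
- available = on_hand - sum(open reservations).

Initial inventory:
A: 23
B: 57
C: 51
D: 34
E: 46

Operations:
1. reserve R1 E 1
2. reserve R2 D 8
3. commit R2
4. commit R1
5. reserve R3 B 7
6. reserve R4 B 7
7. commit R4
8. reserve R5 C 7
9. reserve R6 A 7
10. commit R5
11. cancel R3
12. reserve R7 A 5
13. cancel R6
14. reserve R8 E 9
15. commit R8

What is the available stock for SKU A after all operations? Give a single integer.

Answer: 18

Derivation:
Step 1: reserve R1 E 1 -> on_hand[A=23 B=57 C=51 D=34 E=46] avail[A=23 B=57 C=51 D=34 E=45] open={R1}
Step 2: reserve R2 D 8 -> on_hand[A=23 B=57 C=51 D=34 E=46] avail[A=23 B=57 C=51 D=26 E=45] open={R1,R2}
Step 3: commit R2 -> on_hand[A=23 B=57 C=51 D=26 E=46] avail[A=23 B=57 C=51 D=26 E=45] open={R1}
Step 4: commit R1 -> on_hand[A=23 B=57 C=51 D=26 E=45] avail[A=23 B=57 C=51 D=26 E=45] open={}
Step 5: reserve R3 B 7 -> on_hand[A=23 B=57 C=51 D=26 E=45] avail[A=23 B=50 C=51 D=26 E=45] open={R3}
Step 6: reserve R4 B 7 -> on_hand[A=23 B=57 C=51 D=26 E=45] avail[A=23 B=43 C=51 D=26 E=45] open={R3,R4}
Step 7: commit R4 -> on_hand[A=23 B=50 C=51 D=26 E=45] avail[A=23 B=43 C=51 D=26 E=45] open={R3}
Step 8: reserve R5 C 7 -> on_hand[A=23 B=50 C=51 D=26 E=45] avail[A=23 B=43 C=44 D=26 E=45] open={R3,R5}
Step 9: reserve R6 A 7 -> on_hand[A=23 B=50 C=51 D=26 E=45] avail[A=16 B=43 C=44 D=26 E=45] open={R3,R5,R6}
Step 10: commit R5 -> on_hand[A=23 B=50 C=44 D=26 E=45] avail[A=16 B=43 C=44 D=26 E=45] open={R3,R6}
Step 11: cancel R3 -> on_hand[A=23 B=50 C=44 D=26 E=45] avail[A=16 B=50 C=44 D=26 E=45] open={R6}
Step 12: reserve R7 A 5 -> on_hand[A=23 B=50 C=44 D=26 E=45] avail[A=11 B=50 C=44 D=26 E=45] open={R6,R7}
Step 13: cancel R6 -> on_hand[A=23 B=50 C=44 D=26 E=45] avail[A=18 B=50 C=44 D=26 E=45] open={R7}
Step 14: reserve R8 E 9 -> on_hand[A=23 B=50 C=44 D=26 E=45] avail[A=18 B=50 C=44 D=26 E=36] open={R7,R8}
Step 15: commit R8 -> on_hand[A=23 B=50 C=44 D=26 E=36] avail[A=18 B=50 C=44 D=26 E=36] open={R7}
Final available[A] = 18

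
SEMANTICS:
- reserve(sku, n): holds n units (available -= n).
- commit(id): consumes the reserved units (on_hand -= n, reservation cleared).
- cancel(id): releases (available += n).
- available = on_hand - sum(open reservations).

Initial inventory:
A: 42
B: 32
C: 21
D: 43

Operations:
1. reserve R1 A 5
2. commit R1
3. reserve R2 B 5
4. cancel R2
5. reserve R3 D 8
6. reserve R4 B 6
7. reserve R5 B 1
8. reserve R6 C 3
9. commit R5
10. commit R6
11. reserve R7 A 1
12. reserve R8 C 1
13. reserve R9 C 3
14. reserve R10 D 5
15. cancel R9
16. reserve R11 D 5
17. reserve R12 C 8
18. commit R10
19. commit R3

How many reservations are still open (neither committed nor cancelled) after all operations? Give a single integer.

Answer: 5

Derivation:
Step 1: reserve R1 A 5 -> on_hand[A=42 B=32 C=21 D=43] avail[A=37 B=32 C=21 D=43] open={R1}
Step 2: commit R1 -> on_hand[A=37 B=32 C=21 D=43] avail[A=37 B=32 C=21 D=43] open={}
Step 3: reserve R2 B 5 -> on_hand[A=37 B=32 C=21 D=43] avail[A=37 B=27 C=21 D=43] open={R2}
Step 4: cancel R2 -> on_hand[A=37 B=32 C=21 D=43] avail[A=37 B=32 C=21 D=43] open={}
Step 5: reserve R3 D 8 -> on_hand[A=37 B=32 C=21 D=43] avail[A=37 B=32 C=21 D=35] open={R3}
Step 6: reserve R4 B 6 -> on_hand[A=37 B=32 C=21 D=43] avail[A=37 B=26 C=21 D=35] open={R3,R4}
Step 7: reserve R5 B 1 -> on_hand[A=37 B=32 C=21 D=43] avail[A=37 B=25 C=21 D=35] open={R3,R4,R5}
Step 8: reserve R6 C 3 -> on_hand[A=37 B=32 C=21 D=43] avail[A=37 B=25 C=18 D=35] open={R3,R4,R5,R6}
Step 9: commit R5 -> on_hand[A=37 B=31 C=21 D=43] avail[A=37 B=25 C=18 D=35] open={R3,R4,R6}
Step 10: commit R6 -> on_hand[A=37 B=31 C=18 D=43] avail[A=37 B=25 C=18 D=35] open={R3,R4}
Step 11: reserve R7 A 1 -> on_hand[A=37 B=31 C=18 D=43] avail[A=36 B=25 C=18 D=35] open={R3,R4,R7}
Step 12: reserve R8 C 1 -> on_hand[A=37 B=31 C=18 D=43] avail[A=36 B=25 C=17 D=35] open={R3,R4,R7,R8}
Step 13: reserve R9 C 3 -> on_hand[A=37 B=31 C=18 D=43] avail[A=36 B=25 C=14 D=35] open={R3,R4,R7,R8,R9}
Step 14: reserve R10 D 5 -> on_hand[A=37 B=31 C=18 D=43] avail[A=36 B=25 C=14 D=30] open={R10,R3,R4,R7,R8,R9}
Step 15: cancel R9 -> on_hand[A=37 B=31 C=18 D=43] avail[A=36 B=25 C=17 D=30] open={R10,R3,R4,R7,R8}
Step 16: reserve R11 D 5 -> on_hand[A=37 B=31 C=18 D=43] avail[A=36 B=25 C=17 D=25] open={R10,R11,R3,R4,R7,R8}
Step 17: reserve R12 C 8 -> on_hand[A=37 B=31 C=18 D=43] avail[A=36 B=25 C=9 D=25] open={R10,R11,R12,R3,R4,R7,R8}
Step 18: commit R10 -> on_hand[A=37 B=31 C=18 D=38] avail[A=36 B=25 C=9 D=25] open={R11,R12,R3,R4,R7,R8}
Step 19: commit R3 -> on_hand[A=37 B=31 C=18 D=30] avail[A=36 B=25 C=9 D=25] open={R11,R12,R4,R7,R8}
Open reservations: ['R11', 'R12', 'R4', 'R7', 'R8'] -> 5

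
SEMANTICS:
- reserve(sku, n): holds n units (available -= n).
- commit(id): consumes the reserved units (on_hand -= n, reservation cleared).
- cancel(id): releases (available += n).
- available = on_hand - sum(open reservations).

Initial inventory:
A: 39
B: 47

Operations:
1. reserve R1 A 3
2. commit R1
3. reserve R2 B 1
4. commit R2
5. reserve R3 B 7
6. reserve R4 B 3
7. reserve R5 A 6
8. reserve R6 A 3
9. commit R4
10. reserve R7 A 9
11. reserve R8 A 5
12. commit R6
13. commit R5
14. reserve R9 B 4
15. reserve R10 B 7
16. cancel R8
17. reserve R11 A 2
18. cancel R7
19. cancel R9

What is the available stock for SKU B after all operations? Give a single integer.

Step 1: reserve R1 A 3 -> on_hand[A=39 B=47] avail[A=36 B=47] open={R1}
Step 2: commit R1 -> on_hand[A=36 B=47] avail[A=36 B=47] open={}
Step 3: reserve R2 B 1 -> on_hand[A=36 B=47] avail[A=36 B=46] open={R2}
Step 4: commit R2 -> on_hand[A=36 B=46] avail[A=36 B=46] open={}
Step 5: reserve R3 B 7 -> on_hand[A=36 B=46] avail[A=36 B=39] open={R3}
Step 6: reserve R4 B 3 -> on_hand[A=36 B=46] avail[A=36 B=36] open={R3,R4}
Step 7: reserve R5 A 6 -> on_hand[A=36 B=46] avail[A=30 B=36] open={R3,R4,R5}
Step 8: reserve R6 A 3 -> on_hand[A=36 B=46] avail[A=27 B=36] open={R3,R4,R5,R6}
Step 9: commit R4 -> on_hand[A=36 B=43] avail[A=27 B=36] open={R3,R5,R6}
Step 10: reserve R7 A 9 -> on_hand[A=36 B=43] avail[A=18 B=36] open={R3,R5,R6,R7}
Step 11: reserve R8 A 5 -> on_hand[A=36 B=43] avail[A=13 B=36] open={R3,R5,R6,R7,R8}
Step 12: commit R6 -> on_hand[A=33 B=43] avail[A=13 B=36] open={R3,R5,R7,R8}
Step 13: commit R5 -> on_hand[A=27 B=43] avail[A=13 B=36] open={R3,R7,R8}
Step 14: reserve R9 B 4 -> on_hand[A=27 B=43] avail[A=13 B=32] open={R3,R7,R8,R9}
Step 15: reserve R10 B 7 -> on_hand[A=27 B=43] avail[A=13 B=25] open={R10,R3,R7,R8,R9}
Step 16: cancel R8 -> on_hand[A=27 B=43] avail[A=18 B=25] open={R10,R3,R7,R9}
Step 17: reserve R11 A 2 -> on_hand[A=27 B=43] avail[A=16 B=25] open={R10,R11,R3,R7,R9}
Step 18: cancel R7 -> on_hand[A=27 B=43] avail[A=25 B=25] open={R10,R11,R3,R9}
Step 19: cancel R9 -> on_hand[A=27 B=43] avail[A=25 B=29] open={R10,R11,R3}
Final available[B] = 29

Answer: 29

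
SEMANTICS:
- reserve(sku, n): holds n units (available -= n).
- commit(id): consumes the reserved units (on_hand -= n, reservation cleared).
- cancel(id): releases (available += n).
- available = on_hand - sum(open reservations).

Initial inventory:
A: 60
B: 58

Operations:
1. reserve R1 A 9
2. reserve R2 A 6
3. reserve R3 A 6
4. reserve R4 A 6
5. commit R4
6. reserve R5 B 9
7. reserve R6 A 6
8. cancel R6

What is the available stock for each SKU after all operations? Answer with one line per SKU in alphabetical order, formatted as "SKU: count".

Step 1: reserve R1 A 9 -> on_hand[A=60 B=58] avail[A=51 B=58] open={R1}
Step 2: reserve R2 A 6 -> on_hand[A=60 B=58] avail[A=45 B=58] open={R1,R2}
Step 3: reserve R3 A 6 -> on_hand[A=60 B=58] avail[A=39 B=58] open={R1,R2,R3}
Step 4: reserve R4 A 6 -> on_hand[A=60 B=58] avail[A=33 B=58] open={R1,R2,R3,R4}
Step 5: commit R4 -> on_hand[A=54 B=58] avail[A=33 B=58] open={R1,R2,R3}
Step 6: reserve R5 B 9 -> on_hand[A=54 B=58] avail[A=33 B=49] open={R1,R2,R3,R5}
Step 7: reserve R6 A 6 -> on_hand[A=54 B=58] avail[A=27 B=49] open={R1,R2,R3,R5,R6}
Step 8: cancel R6 -> on_hand[A=54 B=58] avail[A=33 B=49] open={R1,R2,R3,R5}

Answer: A: 33
B: 49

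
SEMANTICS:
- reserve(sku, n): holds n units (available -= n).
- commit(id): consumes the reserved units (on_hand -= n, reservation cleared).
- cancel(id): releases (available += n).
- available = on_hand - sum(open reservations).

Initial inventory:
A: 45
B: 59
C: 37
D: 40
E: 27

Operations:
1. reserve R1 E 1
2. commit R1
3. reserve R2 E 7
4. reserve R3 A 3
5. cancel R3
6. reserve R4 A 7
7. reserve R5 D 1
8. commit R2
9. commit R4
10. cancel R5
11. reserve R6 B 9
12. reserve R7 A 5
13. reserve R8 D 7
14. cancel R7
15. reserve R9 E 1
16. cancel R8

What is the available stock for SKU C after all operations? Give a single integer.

Step 1: reserve R1 E 1 -> on_hand[A=45 B=59 C=37 D=40 E=27] avail[A=45 B=59 C=37 D=40 E=26] open={R1}
Step 2: commit R1 -> on_hand[A=45 B=59 C=37 D=40 E=26] avail[A=45 B=59 C=37 D=40 E=26] open={}
Step 3: reserve R2 E 7 -> on_hand[A=45 B=59 C=37 D=40 E=26] avail[A=45 B=59 C=37 D=40 E=19] open={R2}
Step 4: reserve R3 A 3 -> on_hand[A=45 B=59 C=37 D=40 E=26] avail[A=42 B=59 C=37 D=40 E=19] open={R2,R3}
Step 5: cancel R3 -> on_hand[A=45 B=59 C=37 D=40 E=26] avail[A=45 B=59 C=37 D=40 E=19] open={R2}
Step 6: reserve R4 A 7 -> on_hand[A=45 B=59 C=37 D=40 E=26] avail[A=38 B=59 C=37 D=40 E=19] open={R2,R4}
Step 7: reserve R5 D 1 -> on_hand[A=45 B=59 C=37 D=40 E=26] avail[A=38 B=59 C=37 D=39 E=19] open={R2,R4,R5}
Step 8: commit R2 -> on_hand[A=45 B=59 C=37 D=40 E=19] avail[A=38 B=59 C=37 D=39 E=19] open={R4,R5}
Step 9: commit R4 -> on_hand[A=38 B=59 C=37 D=40 E=19] avail[A=38 B=59 C=37 D=39 E=19] open={R5}
Step 10: cancel R5 -> on_hand[A=38 B=59 C=37 D=40 E=19] avail[A=38 B=59 C=37 D=40 E=19] open={}
Step 11: reserve R6 B 9 -> on_hand[A=38 B=59 C=37 D=40 E=19] avail[A=38 B=50 C=37 D=40 E=19] open={R6}
Step 12: reserve R7 A 5 -> on_hand[A=38 B=59 C=37 D=40 E=19] avail[A=33 B=50 C=37 D=40 E=19] open={R6,R7}
Step 13: reserve R8 D 7 -> on_hand[A=38 B=59 C=37 D=40 E=19] avail[A=33 B=50 C=37 D=33 E=19] open={R6,R7,R8}
Step 14: cancel R7 -> on_hand[A=38 B=59 C=37 D=40 E=19] avail[A=38 B=50 C=37 D=33 E=19] open={R6,R8}
Step 15: reserve R9 E 1 -> on_hand[A=38 B=59 C=37 D=40 E=19] avail[A=38 B=50 C=37 D=33 E=18] open={R6,R8,R9}
Step 16: cancel R8 -> on_hand[A=38 B=59 C=37 D=40 E=19] avail[A=38 B=50 C=37 D=40 E=18] open={R6,R9}
Final available[C] = 37

Answer: 37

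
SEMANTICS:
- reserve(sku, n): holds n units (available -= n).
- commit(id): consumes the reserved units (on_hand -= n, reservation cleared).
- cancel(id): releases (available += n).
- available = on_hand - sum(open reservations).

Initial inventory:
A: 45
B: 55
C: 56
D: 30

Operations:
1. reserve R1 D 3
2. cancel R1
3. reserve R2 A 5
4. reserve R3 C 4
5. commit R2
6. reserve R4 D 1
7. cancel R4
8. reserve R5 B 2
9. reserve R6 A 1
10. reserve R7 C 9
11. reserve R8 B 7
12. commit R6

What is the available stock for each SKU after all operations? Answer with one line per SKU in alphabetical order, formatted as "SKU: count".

Answer: A: 39
B: 46
C: 43
D: 30

Derivation:
Step 1: reserve R1 D 3 -> on_hand[A=45 B=55 C=56 D=30] avail[A=45 B=55 C=56 D=27] open={R1}
Step 2: cancel R1 -> on_hand[A=45 B=55 C=56 D=30] avail[A=45 B=55 C=56 D=30] open={}
Step 3: reserve R2 A 5 -> on_hand[A=45 B=55 C=56 D=30] avail[A=40 B=55 C=56 D=30] open={R2}
Step 4: reserve R3 C 4 -> on_hand[A=45 B=55 C=56 D=30] avail[A=40 B=55 C=52 D=30] open={R2,R3}
Step 5: commit R2 -> on_hand[A=40 B=55 C=56 D=30] avail[A=40 B=55 C=52 D=30] open={R3}
Step 6: reserve R4 D 1 -> on_hand[A=40 B=55 C=56 D=30] avail[A=40 B=55 C=52 D=29] open={R3,R4}
Step 7: cancel R4 -> on_hand[A=40 B=55 C=56 D=30] avail[A=40 B=55 C=52 D=30] open={R3}
Step 8: reserve R5 B 2 -> on_hand[A=40 B=55 C=56 D=30] avail[A=40 B=53 C=52 D=30] open={R3,R5}
Step 9: reserve R6 A 1 -> on_hand[A=40 B=55 C=56 D=30] avail[A=39 B=53 C=52 D=30] open={R3,R5,R6}
Step 10: reserve R7 C 9 -> on_hand[A=40 B=55 C=56 D=30] avail[A=39 B=53 C=43 D=30] open={R3,R5,R6,R7}
Step 11: reserve R8 B 7 -> on_hand[A=40 B=55 C=56 D=30] avail[A=39 B=46 C=43 D=30] open={R3,R5,R6,R7,R8}
Step 12: commit R6 -> on_hand[A=39 B=55 C=56 D=30] avail[A=39 B=46 C=43 D=30] open={R3,R5,R7,R8}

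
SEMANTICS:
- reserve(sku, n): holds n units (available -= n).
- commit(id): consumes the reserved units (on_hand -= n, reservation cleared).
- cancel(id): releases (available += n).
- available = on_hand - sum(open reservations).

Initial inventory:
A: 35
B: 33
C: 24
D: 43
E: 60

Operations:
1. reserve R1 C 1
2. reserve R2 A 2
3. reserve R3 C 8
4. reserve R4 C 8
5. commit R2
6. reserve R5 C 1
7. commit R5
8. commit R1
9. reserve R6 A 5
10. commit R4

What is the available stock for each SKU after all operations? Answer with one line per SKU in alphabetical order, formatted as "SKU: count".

Step 1: reserve R1 C 1 -> on_hand[A=35 B=33 C=24 D=43 E=60] avail[A=35 B=33 C=23 D=43 E=60] open={R1}
Step 2: reserve R2 A 2 -> on_hand[A=35 B=33 C=24 D=43 E=60] avail[A=33 B=33 C=23 D=43 E=60] open={R1,R2}
Step 3: reserve R3 C 8 -> on_hand[A=35 B=33 C=24 D=43 E=60] avail[A=33 B=33 C=15 D=43 E=60] open={R1,R2,R3}
Step 4: reserve R4 C 8 -> on_hand[A=35 B=33 C=24 D=43 E=60] avail[A=33 B=33 C=7 D=43 E=60] open={R1,R2,R3,R4}
Step 5: commit R2 -> on_hand[A=33 B=33 C=24 D=43 E=60] avail[A=33 B=33 C=7 D=43 E=60] open={R1,R3,R4}
Step 6: reserve R5 C 1 -> on_hand[A=33 B=33 C=24 D=43 E=60] avail[A=33 B=33 C=6 D=43 E=60] open={R1,R3,R4,R5}
Step 7: commit R5 -> on_hand[A=33 B=33 C=23 D=43 E=60] avail[A=33 B=33 C=6 D=43 E=60] open={R1,R3,R4}
Step 8: commit R1 -> on_hand[A=33 B=33 C=22 D=43 E=60] avail[A=33 B=33 C=6 D=43 E=60] open={R3,R4}
Step 9: reserve R6 A 5 -> on_hand[A=33 B=33 C=22 D=43 E=60] avail[A=28 B=33 C=6 D=43 E=60] open={R3,R4,R6}
Step 10: commit R4 -> on_hand[A=33 B=33 C=14 D=43 E=60] avail[A=28 B=33 C=6 D=43 E=60] open={R3,R6}

Answer: A: 28
B: 33
C: 6
D: 43
E: 60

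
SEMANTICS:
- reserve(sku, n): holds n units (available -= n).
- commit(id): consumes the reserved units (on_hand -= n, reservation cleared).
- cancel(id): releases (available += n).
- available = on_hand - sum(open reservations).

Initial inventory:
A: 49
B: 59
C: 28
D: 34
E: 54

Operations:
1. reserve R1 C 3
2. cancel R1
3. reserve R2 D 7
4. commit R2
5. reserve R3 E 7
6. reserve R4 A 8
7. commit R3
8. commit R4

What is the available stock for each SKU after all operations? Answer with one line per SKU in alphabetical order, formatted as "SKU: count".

Step 1: reserve R1 C 3 -> on_hand[A=49 B=59 C=28 D=34 E=54] avail[A=49 B=59 C=25 D=34 E=54] open={R1}
Step 2: cancel R1 -> on_hand[A=49 B=59 C=28 D=34 E=54] avail[A=49 B=59 C=28 D=34 E=54] open={}
Step 3: reserve R2 D 7 -> on_hand[A=49 B=59 C=28 D=34 E=54] avail[A=49 B=59 C=28 D=27 E=54] open={R2}
Step 4: commit R2 -> on_hand[A=49 B=59 C=28 D=27 E=54] avail[A=49 B=59 C=28 D=27 E=54] open={}
Step 5: reserve R3 E 7 -> on_hand[A=49 B=59 C=28 D=27 E=54] avail[A=49 B=59 C=28 D=27 E=47] open={R3}
Step 6: reserve R4 A 8 -> on_hand[A=49 B=59 C=28 D=27 E=54] avail[A=41 B=59 C=28 D=27 E=47] open={R3,R4}
Step 7: commit R3 -> on_hand[A=49 B=59 C=28 D=27 E=47] avail[A=41 B=59 C=28 D=27 E=47] open={R4}
Step 8: commit R4 -> on_hand[A=41 B=59 C=28 D=27 E=47] avail[A=41 B=59 C=28 D=27 E=47] open={}

Answer: A: 41
B: 59
C: 28
D: 27
E: 47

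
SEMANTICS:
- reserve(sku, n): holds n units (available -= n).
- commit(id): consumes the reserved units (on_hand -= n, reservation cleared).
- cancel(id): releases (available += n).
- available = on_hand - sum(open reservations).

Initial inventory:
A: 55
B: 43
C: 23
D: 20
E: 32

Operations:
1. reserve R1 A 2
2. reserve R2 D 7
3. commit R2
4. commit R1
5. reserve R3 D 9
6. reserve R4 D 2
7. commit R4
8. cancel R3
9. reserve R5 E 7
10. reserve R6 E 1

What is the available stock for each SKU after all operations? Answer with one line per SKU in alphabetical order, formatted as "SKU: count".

Step 1: reserve R1 A 2 -> on_hand[A=55 B=43 C=23 D=20 E=32] avail[A=53 B=43 C=23 D=20 E=32] open={R1}
Step 2: reserve R2 D 7 -> on_hand[A=55 B=43 C=23 D=20 E=32] avail[A=53 B=43 C=23 D=13 E=32] open={R1,R2}
Step 3: commit R2 -> on_hand[A=55 B=43 C=23 D=13 E=32] avail[A=53 B=43 C=23 D=13 E=32] open={R1}
Step 4: commit R1 -> on_hand[A=53 B=43 C=23 D=13 E=32] avail[A=53 B=43 C=23 D=13 E=32] open={}
Step 5: reserve R3 D 9 -> on_hand[A=53 B=43 C=23 D=13 E=32] avail[A=53 B=43 C=23 D=4 E=32] open={R3}
Step 6: reserve R4 D 2 -> on_hand[A=53 B=43 C=23 D=13 E=32] avail[A=53 B=43 C=23 D=2 E=32] open={R3,R4}
Step 7: commit R4 -> on_hand[A=53 B=43 C=23 D=11 E=32] avail[A=53 B=43 C=23 D=2 E=32] open={R3}
Step 8: cancel R3 -> on_hand[A=53 B=43 C=23 D=11 E=32] avail[A=53 B=43 C=23 D=11 E=32] open={}
Step 9: reserve R5 E 7 -> on_hand[A=53 B=43 C=23 D=11 E=32] avail[A=53 B=43 C=23 D=11 E=25] open={R5}
Step 10: reserve R6 E 1 -> on_hand[A=53 B=43 C=23 D=11 E=32] avail[A=53 B=43 C=23 D=11 E=24] open={R5,R6}

Answer: A: 53
B: 43
C: 23
D: 11
E: 24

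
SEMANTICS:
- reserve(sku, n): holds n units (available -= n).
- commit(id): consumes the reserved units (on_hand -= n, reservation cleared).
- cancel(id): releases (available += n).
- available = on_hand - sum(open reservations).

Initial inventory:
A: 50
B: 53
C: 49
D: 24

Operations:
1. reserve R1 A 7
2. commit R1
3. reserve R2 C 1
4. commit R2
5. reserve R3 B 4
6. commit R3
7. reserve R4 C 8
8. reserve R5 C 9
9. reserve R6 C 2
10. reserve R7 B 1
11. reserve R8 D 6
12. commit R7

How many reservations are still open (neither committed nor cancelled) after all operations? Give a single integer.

Step 1: reserve R1 A 7 -> on_hand[A=50 B=53 C=49 D=24] avail[A=43 B=53 C=49 D=24] open={R1}
Step 2: commit R1 -> on_hand[A=43 B=53 C=49 D=24] avail[A=43 B=53 C=49 D=24] open={}
Step 3: reserve R2 C 1 -> on_hand[A=43 B=53 C=49 D=24] avail[A=43 B=53 C=48 D=24] open={R2}
Step 4: commit R2 -> on_hand[A=43 B=53 C=48 D=24] avail[A=43 B=53 C=48 D=24] open={}
Step 5: reserve R3 B 4 -> on_hand[A=43 B=53 C=48 D=24] avail[A=43 B=49 C=48 D=24] open={R3}
Step 6: commit R3 -> on_hand[A=43 B=49 C=48 D=24] avail[A=43 B=49 C=48 D=24] open={}
Step 7: reserve R4 C 8 -> on_hand[A=43 B=49 C=48 D=24] avail[A=43 B=49 C=40 D=24] open={R4}
Step 8: reserve R5 C 9 -> on_hand[A=43 B=49 C=48 D=24] avail[A=43 B=49 C=31 D=24] open={R4,R5}
Step 9: reserve R6 C 2 -> on_hand[A=43 B=49 C=48 D=24] avail[A=43 B=49 C=29 D=24] open={R4,R5,R6}
Step 10: reserve R7 B 1 -> on_hand[A=43 B=49 C=48 D=24] avail[A=43 B=48 C=29 D=24] open={R4,R5,R6,R7}
Step 11: reserve R8 D 6 -> on_hand[A=43 B=49 C=48 D=24] avail[A=43 B=48 C=29 D=18] open={R4,R5,R6,R7,R8}
Step 12: commit R7 -> on_hand[A=43 B=48 C=48 D=24] avail[A=43 B=48 C=29 D=18] open={R4,R5,R6,R8}
Open reservations: ['R4', 'R5', 'R6', 'R8'] -> 4

Answer: 4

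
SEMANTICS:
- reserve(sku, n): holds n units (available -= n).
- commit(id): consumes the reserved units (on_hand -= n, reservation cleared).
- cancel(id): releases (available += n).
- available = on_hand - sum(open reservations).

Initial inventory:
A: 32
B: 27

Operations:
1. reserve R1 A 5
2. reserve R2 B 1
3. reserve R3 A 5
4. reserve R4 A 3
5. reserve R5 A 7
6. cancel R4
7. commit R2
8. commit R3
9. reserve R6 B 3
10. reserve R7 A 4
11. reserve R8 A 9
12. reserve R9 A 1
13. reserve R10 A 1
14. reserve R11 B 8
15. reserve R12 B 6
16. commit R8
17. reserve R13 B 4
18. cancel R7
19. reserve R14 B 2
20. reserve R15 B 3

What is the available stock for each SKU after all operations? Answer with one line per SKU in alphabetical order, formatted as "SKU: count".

Answer: A: 4
B: 0

Derivation:
Step 1: reserve R1 A 5 -> on_hand[A=32 B=27] avail[A=27 B=27] open={R1}
Step 2: reserve R2 B 1 -> on_hand[A=32 B=27] avail[A=27 B=26] open={R1,R2}
Step 3: reserve R3 A 5 -> on_hand[A=32 B=27] avail[A=22 B=26] open={R1,R2,R3}
Step 4: reserve R4 A 3 -> on_hand[A=32 B=27] avail[A=19 B=26] open={R1,R2,R3,R4}
Step 5: reserve R5 A 7 -> on_hand[A=32 B=27] avail[A=12 B=26] open={R1,R2,R3,R4,R5}
Step 6: cancel R4 -> on_hand[A=32 B=27] avail[A=15 B=26] open={R1,R2,R3,R5}
Step 7: commit R2 -> on_hand[A=32 B=26] avail[A=15 B=26] open={R1,R3,R5}
Step 8: commit R3 -> on_hand[A=27 B=26] avail[A=15 B=26] open={R1,R5}
Step 9: reserve R6 B 3 -> on_hand[A=27 B=26] avail[A=15 B=23] open={R1,R5,R6}
Step 10: reserve R7 A 4 -> on_hand[A=27 B=26] avail[A=11 B=23] open={R1,R5,R6,R7}
Step 11: reserve R8 A 9 -> on_hand[A=27 B=26] avail[A=2 B=23] open={R1,R5,R6,R7,R8}
Step 12: reserve R9 A 1 -> on_hand[A=27 B=26] avail[A=1 B=23] open={R1,R5,R6,R7,R8,R9}
Step 13: reserve R10 A 1 -> on_hand[A=27 B=26] avail[A=0 B=23] open={R1,R10,R5,R6,R7,R8,R9}
Step 14: reserve R11 B 8 -> on_hand[A=27 B=26] avail[A=0 B=15] open={R1,R10,R11,R5,R6,R7,R8,R9}
Step 15: reserve R12 B 6 -> on_hand[A=27 B=26] avail[A=0 B=9] open={R1,R10,R11,R12,R5,R6,R7,R8,R9}
Step 16: commit R8 -> on_hand[A=18 B=26] avail[A=0 B=9] open={R1,R10,R11,R12,R5,R6,R7,R9}
Step 17: reserve R13 B 4 -> on_hand[A=18 B=26] avail[A=0 B=5] open={R1,R10,R11,R12,R13,R5,R6,R7,R9}
Step 18: cancel R7 -> on_hand[A=18 B=26] avail[A=4 B=5] open={R1,R10,R11,R12,R13,R5,R6,R9}
Step 19: reserve R14 B 2 -> on_hand[A=18 B=26] avail[A=4 B=3] open={R1,R10,R11,R12,R13,R14,R5,R6,R9}
Step 20: reserve R15 B 3 -> on_hand[A=18 B=26] avail[A=4 B=0] open={R1,R10,R11,R12,R13,R14,R15,R5,R6,R9}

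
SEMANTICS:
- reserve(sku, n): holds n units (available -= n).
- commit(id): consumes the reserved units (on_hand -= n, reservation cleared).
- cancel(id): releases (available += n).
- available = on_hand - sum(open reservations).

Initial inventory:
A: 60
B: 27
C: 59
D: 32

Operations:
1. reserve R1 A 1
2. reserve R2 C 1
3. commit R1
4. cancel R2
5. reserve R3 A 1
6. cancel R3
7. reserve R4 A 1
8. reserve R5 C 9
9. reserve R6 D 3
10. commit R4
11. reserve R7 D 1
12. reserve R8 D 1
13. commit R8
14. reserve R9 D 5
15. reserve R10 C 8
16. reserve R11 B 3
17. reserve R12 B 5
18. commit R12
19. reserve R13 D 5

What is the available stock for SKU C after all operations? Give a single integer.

Answer: 42

Derivation:
Step 1: reserve R1 A 1 -> on_hand[A=60 B=27 C=59 D=32] avail[A=59 B=27 C=59 D=32] open={R1}
Step 2: reserve R2 C 1 -> on_hand[A=60 B=27 C=59 D=32] avail[A=59 B=27 C=58 D=32] open={R1,R2}
Step 3: commit R1 -> on_hand[A=59 B=27 C=59 D=32] avail[A=59 B=27 C=58 D=32] open={R2}
Step 4: cancel R2 -> on_hand[A=59 B=27 C=59 D=32] avail[A=59 B=27 C=59 D=32] open={}
Step 5: reserve R3 A 1 -> on_hand[A=59 B=27 C=59 D=32] avail[A=58 B=27 C=59 D=32] open={R3}
Step 6: cancel R3 -> on_hand[A=59 B=27 C=59 D=32] avail[A=59 B=27 C=59 D=32] open={}
Step 7: reserve R4 A 1 -> on_hand[A=59 B=27 C=59 D=32] avail[A=58 B=27 C=59 D=32] open={R4}
Step 8: reserve R5 C 9 -> on_hand[A=59 B=27 C=59 D=32] avail[A=58 B=27 C=50 D=32] open={R4,R5}
Step 9: reserve R6 D 3 -> on_hand[A=59 B=27 C=59 D=32] avail[A=58 B=27 C=50 D=29] open={R4,R5,R6}
Step 10: commit R4 -> on_hand[A=58 B=27 C=59 D=32] avail[A=58 B=27 C=50 D=29] open={R5,R6}
Step 11: reserve R7 D 1 -> on_hand[A=58 B=27 C=59 D=32] avail[A=58 B=27 C=50 D=28] open={R5,R6,R7}
Step 12: reserve R8 D 1 -> on_hand[A=58 B=27 C=59 D=32] avail[A=58 B=27 C=50 D=27] open={R5,R6,R7,R8}
Step 13: commit R8 -> on_hand[A=58 B=27 C=59 D=31] avail[A=58 B=27 C=50 D=27] open={R5,R6,R7}
Step 14: reserve R9 D 5 -> on_hand[A=58 B=27 C=59 D=31] avail[A=58 B=27 C=50 D=22] open={R5,R6,R7,R9}
Step 15: reserve R10 C 8 -> on_hand[A=58 B=27 C=59 D=31] avail[A=58 B=27 C=42 D=22] open={R10,R5,R6,R7,R9}
Step 16: reserve R11 B 3 -> on_hand[A=58 B=27 C=59 D=31] avail[A=58 B=24 C=42 D=22] open={R10,R11,R5,R6,R7,R9}
Step 17: reserve R12 B 5 -> on_hand[A=58 B=27 C=59 D=31] avail[A=58 B=19 C=42 D=22] open={R10,R11,R12,R5,R6,R7,R9}
Step 18: commit R12 -> on_hand[A=58 B=22 C=59 D=31] avail[A=58 B=19 C=42 D=22] open={R10,R11,R5,R6,R7,R9}
Step 19: reserve R13 D 5 -> on_hand[A=58 B=22 C=59 D=31] avail[A=58 B=19 C=42 D=17] open={R10,R11,R13,R5,R6,R7,R9}
Final available[C] = 42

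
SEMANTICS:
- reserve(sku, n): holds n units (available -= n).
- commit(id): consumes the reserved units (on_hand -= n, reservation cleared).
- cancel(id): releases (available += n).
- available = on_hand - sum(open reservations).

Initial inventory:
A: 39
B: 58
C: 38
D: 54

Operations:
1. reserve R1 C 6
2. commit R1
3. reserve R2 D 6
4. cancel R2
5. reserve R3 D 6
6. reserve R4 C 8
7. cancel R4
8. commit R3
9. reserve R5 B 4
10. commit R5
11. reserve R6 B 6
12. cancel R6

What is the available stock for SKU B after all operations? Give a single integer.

Step 1: reserve R1 C 6 -> on_hand[A=39 B=58 C=38 D=54] avail[A=39 B=58 C=32 D=54] open={R1}
Step 2: commit R1 -> on_hand[A=39 B=58 C=32 D=54] avail[A=39 B=58 C=32 D=54] open={}
Step 3: reserve R2 D 6 -> on_hand[A=39 B=58 C=32 D=54] avail[A=39 B=58 C=32 D=48] open={R2}
Step 4: cancel R2 -> on_hand[A=39 B=58 C=32 D=54] avail[A=39 B=58 C=32 D=54] open={}
Step 5: reserve R3 D 6 -> on_hand[A=39 B=58 C=32 D=54] avail[A=39 B=58 C=32 D=48] open={R3}
Step 6: reserve R4 C 8 -> on_hand[A=39 B=58 C=32 D=54] avail[A=39 B=58 C=24 D=48] open={R3,R4}
Step 7: cancel R4 -> on_hand[A=39 B=58 C=32 D=54] avail[A=39 B=58 C=32 D=48] open={R3}
Step 8: commit R3 -> on_hand[A=39 B=58 C=32 D=48] avail[A=39 B=58 C=32 D=48] open={}
Step 9: reserve R5 B 4 -> on_hand[A=39 B=58 C=32 D=48] avail[A=39 B=54 C=32 D=48] open={R5}
Step 10: commit R5 -> on_hand[A=39 B=54 C=32 D=48] avail[A=39 B=54 C=32 D=48] open={}
Step 11: reserve R6 B 6 -> on_hand[A=39 B=54 C=32 D=48] avail[A=39 B=48 C=32 D=48] open={R6}
Step 12: cancel R6 -> on_hand[A=39 B=54 C=32 D=48] avail[A=39 B=54 C=32 D=48] open={}
Final available[B] = 54

Answer: 54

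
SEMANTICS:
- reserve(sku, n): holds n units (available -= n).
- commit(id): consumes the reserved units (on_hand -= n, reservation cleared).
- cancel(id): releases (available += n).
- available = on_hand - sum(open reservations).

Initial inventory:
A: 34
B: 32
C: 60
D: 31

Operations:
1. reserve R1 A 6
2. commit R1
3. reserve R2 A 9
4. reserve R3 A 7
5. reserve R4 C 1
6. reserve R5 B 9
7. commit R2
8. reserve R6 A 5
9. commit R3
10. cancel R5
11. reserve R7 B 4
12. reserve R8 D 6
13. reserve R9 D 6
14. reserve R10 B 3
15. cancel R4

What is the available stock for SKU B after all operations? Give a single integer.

Answer: 25

Derivation:
Step 1: reserve R1 A 6 -> on_hand[A=34 B=32 C=60 D=31] avail[A=28 B=32 C=60 D=31] open={R1}
Step 2: commit R1 -> on_hand[A=28 B=32 C=60 D=31] avail[A=28 B=32 C=60 D=31] open={}
Step 3: reserve R2 A 9 -> on_hand[A=28 B=32 C=60 D=31] avail[A=19 B=32 C=60 D=31] open={R2}
Step 4: reserve R3 A 7 -> on_hand[A=28 B=32 C=60 D=31] avail[A=12 B=32 C=60 D=31] open={R2,R3}
Step 5: reserve R4 C 1 -> on_hand[A=28 B=32 C=60 D=31] avail[A=12 B=32 C=59 D=31] open={R2,R3,R4}
Step 6: reserve R5 B 9 -> on_hand[A=28 B=32 C=60 D=31] avail[A=12 B=23 C=59 D=31] open={R2,R3,R4,R5}
Step 7: commit R2 -> on_hand[A=19 B=32 C=60 D=31] avail[A=12 B=23 C=59 D=31] open={R3,R4,R5}
Step 8: reserve R6 A 5 -> on_hand[A=19 B=32 C=60 D=31] avail[A=7 B=23 C=59 D=31] open={R3,R4,R5,R6}
Step 9: commit R3 -> on_hand[A=12 B=32 C=60 D=31] avail[A=7 B=23 C=59 D=31] open={R4,R5,R6}
Step 10: cancel R5 -> on_hand[A=12 B=32 C=60 D=31] avail[A=7 B=32 C=59 D=31] open={R4,R6}
Step 11: reserve R7 B 4 -> on_hand[A=12 B=32 C=60 D=31] avail[A=7 B=28 C=59 D=31] open={R4,R6,R7}
Step 12: reserve R8 D 6 -> on_hand[A=12 B=32 C=60 D=31] avail[A=7 B=28 C=59 D=25] open={R4,R6,R7,R8}
Step 13: reserve R9 D 6 -> on_hand[A=12 B=32 C=60 D=31] avail[A=7 B=28 C=59 D=19] open={R4,R6,R7,R8,R9}
Step 14: reserve R10 B 3 -> on_hand[A=12 B=32 C=60 D=31] avail[A=7 B=25 C=59 D=19] open={R10,R4,R6,R7,R8,R9}
Step 15: cancel R4 -> on_hand[A=12 B=32 C=60 D=31] avail[A=7 B=25 C=60 D=19] open={R10,R6,R7,R8,R9}
Final available[B] = 25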